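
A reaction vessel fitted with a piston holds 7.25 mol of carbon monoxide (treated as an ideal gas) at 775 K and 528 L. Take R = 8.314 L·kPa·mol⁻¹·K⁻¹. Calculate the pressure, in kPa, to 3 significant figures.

P ≈ 88.5 kPa

PV = nRT ⇒ P = nRT/V = (7.25 × 8.314 × 775) / 528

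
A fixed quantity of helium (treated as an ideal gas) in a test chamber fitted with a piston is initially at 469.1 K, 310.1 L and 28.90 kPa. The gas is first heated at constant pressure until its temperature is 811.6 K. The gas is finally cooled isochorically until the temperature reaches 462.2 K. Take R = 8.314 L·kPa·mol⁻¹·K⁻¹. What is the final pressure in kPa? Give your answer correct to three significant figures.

P₃ ≈ 16.5 kPa

P constant ⇒ V ∝ T: P₂ = P₁; V₂ = V₁·(T₂/T₁) = 536.5 L.
V constant ⇒ P ∝ T: V₃ = V₂; P₃ = P₂·(T₃/T₂) = 16.46 kPa.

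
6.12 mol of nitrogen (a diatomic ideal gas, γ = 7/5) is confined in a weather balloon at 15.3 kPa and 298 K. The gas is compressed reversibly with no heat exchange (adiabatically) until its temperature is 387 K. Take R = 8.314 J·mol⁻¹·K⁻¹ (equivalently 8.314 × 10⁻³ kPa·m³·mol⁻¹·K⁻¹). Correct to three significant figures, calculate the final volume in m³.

V₂ ≈ 0.516 m³

From PV = nRT: V₁ = nRT₁/P₁ = 0.9910 m³.
Reversible adiabatic, γ = 7/5: P₂ = P₁·(T₂/T₁)^(γ/(γ−1)) = 38.19 kPa; V₂ = V₁·(T₁/T₂)^(1/(γ−1)) = 0.5156 m³.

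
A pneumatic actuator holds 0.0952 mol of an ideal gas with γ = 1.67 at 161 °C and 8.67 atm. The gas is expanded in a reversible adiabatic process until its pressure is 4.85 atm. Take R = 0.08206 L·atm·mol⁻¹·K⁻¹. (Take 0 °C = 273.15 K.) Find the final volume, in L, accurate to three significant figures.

V₂ ≈ 0.554 L

Convert: T₁ = 434.1 K.
From PV = nRT: V₁ = nRT₁/P₁ = 0.3912 L.
Reversible adiabatic, γ = 1.67: T₂ = T₁·(P₂/P₁)^((γ−1)/γ) = 343.9 K; V₂ = V₁·(P₁/P₂)^(1/γ) = 0.5539 L.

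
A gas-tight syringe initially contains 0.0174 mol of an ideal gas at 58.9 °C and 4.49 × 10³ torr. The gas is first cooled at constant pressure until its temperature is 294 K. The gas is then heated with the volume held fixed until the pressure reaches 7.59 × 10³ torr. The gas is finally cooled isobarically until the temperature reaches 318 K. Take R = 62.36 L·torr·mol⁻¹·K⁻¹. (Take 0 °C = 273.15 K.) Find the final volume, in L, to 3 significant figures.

Convert: T₁ = 332.0 K.
From PV = nRT: V₁ = nRT₁/P₁ = 0.08024 L.
P constant ⇒ V ∝ T: P₂ = P₁; V₂ = V₁·(T₂/T₁) = 0.07105 L.
V constant ⇒ P ∝ T: V₃ = V₂; T₃ = T₂·(P₃/P₂) = 497.0 K.
Isobaric, so V/T is constant: P₄ = P₃; V₄ = V₃·(T₄/T₃) = 0.04546 L.

V₄ ≈ 0.0455 L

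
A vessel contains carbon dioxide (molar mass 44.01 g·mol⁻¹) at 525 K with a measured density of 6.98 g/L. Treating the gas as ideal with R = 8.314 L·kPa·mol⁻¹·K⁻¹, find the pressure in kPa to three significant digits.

P ≈ 692 kPa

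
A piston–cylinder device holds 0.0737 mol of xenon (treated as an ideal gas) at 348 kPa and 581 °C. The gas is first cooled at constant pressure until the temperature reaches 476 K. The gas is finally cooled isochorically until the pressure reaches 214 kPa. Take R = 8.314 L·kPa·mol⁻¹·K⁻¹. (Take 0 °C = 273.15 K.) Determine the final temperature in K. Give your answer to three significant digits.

T₃ ≈ 293 K

Convert: T₁ = 854.1 K.
From PV = nRT: V₁ = nRT₁/P₁ = 1.504 L.
Isobaric, so V/T is constant: P₂ = P₁; V₂ = V₁·(T₂/T₁) = 0.8381 L.
Isochoric, so P/T is constant: V₃ = V₂; T₃ = T₂·(P₃/P₂) = 292.7 K.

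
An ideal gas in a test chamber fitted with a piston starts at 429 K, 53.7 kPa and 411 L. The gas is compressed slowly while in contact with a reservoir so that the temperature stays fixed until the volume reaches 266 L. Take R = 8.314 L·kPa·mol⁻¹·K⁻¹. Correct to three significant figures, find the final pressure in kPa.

Isothermal, so P V is constant: T₂ = T₁; P₂ = P₁·(V₁/V₂) = 82.97 kPa.

P₂ ≈ 83.0 kPa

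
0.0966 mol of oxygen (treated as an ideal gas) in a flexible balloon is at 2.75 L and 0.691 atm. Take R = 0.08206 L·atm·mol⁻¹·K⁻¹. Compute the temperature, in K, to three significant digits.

PV = nRT ⇒ T = PV/(nR) = (0.691 × 2.75) / (0.0966 × 0.08206)

T ≈ 240 K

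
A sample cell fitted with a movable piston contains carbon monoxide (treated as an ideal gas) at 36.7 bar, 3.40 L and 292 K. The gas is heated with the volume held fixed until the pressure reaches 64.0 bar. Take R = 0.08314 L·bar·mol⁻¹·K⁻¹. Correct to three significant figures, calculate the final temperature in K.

T₂ ≈ 509 K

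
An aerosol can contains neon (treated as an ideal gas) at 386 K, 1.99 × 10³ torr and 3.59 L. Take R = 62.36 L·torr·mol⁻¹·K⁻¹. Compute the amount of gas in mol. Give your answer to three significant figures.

n ≈ 0.297 mol

PV = nRT ⇒ n = PV/(RT) = (1.99e+03 × 3.59) / (62.36 × 386)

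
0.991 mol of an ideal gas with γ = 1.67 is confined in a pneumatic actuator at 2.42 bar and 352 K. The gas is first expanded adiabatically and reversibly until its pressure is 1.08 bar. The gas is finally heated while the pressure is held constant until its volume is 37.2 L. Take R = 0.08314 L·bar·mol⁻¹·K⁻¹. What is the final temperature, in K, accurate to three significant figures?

T₃ ≈ 488 K

From PV = nRT: V₁ = nRT₁/P₁ = 11.98 L.
Reversible adiabatic, γ = 1.67: T₂ = T₁·(P₂/P₁)^((γ−1)/γ) = 254.7 K; V₂ = V₁·(P₁/P₂)^(1/γ) = 19.43 L.
Isobaric, so V/T is constant: P₃ = P₂; T₃ = T₂·(V₃/V₂) = 487.6 K.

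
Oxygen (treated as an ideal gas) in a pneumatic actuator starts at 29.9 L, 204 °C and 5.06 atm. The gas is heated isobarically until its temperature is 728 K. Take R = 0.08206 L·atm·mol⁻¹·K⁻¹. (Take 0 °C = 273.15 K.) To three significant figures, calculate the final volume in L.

V₂ ≈ 45.6 L

Convert: T₁ = 477.1 K.
Isobaric, so V/T is constant: P₂ = P₁; V₂ = V₁·(T₂/T₁) = 45.62 L.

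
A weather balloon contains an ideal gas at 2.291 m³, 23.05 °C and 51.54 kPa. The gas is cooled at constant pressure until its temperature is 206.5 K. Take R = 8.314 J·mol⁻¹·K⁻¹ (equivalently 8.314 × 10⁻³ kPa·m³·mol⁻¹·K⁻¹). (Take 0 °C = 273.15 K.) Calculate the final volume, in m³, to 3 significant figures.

V₂ ≈ 1.60 m³

Convert: T₁ = 296.2 K.
P constant ⇒ V ∝ T: P₂ = P₁; V₂ = V₁·(T₂/T₁) = 1.597 m³.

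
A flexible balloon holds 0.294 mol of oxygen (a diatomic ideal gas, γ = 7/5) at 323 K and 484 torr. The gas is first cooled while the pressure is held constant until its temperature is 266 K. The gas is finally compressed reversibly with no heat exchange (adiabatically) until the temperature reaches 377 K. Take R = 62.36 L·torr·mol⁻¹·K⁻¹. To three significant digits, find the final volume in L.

From PV = nRT: V₁ = nRT₁/P₁ = 12.24 L.
Isobaric, so V/T is constant: P₂ = P₁; V₂ = V₁·(T₂/T₁) = 10.08 L.
Adiabatic (γ = 7/5), T V^(γ−1) and P V^γ constant: P₃ = P₂·(T₃/T₂)^(γ/(γ−1)) = 1640 torr; V₃ = V₂·(T₂/T₃)^(1/(γ−1)) = 4.213 L.

V₃ ≈ 4.21 L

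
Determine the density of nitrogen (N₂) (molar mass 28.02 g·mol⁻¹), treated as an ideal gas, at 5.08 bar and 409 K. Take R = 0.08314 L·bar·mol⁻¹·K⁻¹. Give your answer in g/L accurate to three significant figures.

ρ = PM/(RT) = (5.08 × 28.02) / (0.08314 × 409.0)

ρ ≈ 4.19 g/L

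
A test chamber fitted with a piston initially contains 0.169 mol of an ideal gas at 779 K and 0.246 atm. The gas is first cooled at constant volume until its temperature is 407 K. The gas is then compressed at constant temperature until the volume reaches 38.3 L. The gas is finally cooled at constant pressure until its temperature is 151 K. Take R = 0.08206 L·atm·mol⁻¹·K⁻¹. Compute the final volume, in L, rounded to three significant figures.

V₄ ≈ 14.2 L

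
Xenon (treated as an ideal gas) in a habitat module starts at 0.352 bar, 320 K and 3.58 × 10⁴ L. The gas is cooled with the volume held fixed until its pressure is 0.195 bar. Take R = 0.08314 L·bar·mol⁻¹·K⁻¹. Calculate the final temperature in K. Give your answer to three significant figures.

Isochoric, so P/T is constant: V₂ = V₁; T₂ = T₁·(P₂/P₁) = 177.3 K.

T₂ ≈ 177 K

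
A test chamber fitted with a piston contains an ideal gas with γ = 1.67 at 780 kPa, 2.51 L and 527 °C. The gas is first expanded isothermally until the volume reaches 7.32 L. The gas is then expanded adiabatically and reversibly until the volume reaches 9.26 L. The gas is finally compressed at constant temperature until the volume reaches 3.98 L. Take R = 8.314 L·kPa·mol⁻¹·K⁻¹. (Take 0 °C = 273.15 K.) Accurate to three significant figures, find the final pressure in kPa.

P₄ ≈ 420 kPa

Convert: T₁ = 800.1 K.
T constant ⇒ Boyle's law P V = const: T₂ = T₁; P₂ = P₁·(V₁/V₂) = 267.5 kPa.
Adiabatic (γ = 1.67), T V^(γ−1) and P V^γ constant: T₃ = T₂·(V₂/V₃)^(γ−1) = 683.5 K; P₃ = P₂·(V₂/V₃)^γ = 180.6 kPa.
Isothermal, so P V is constant: T₄ = T₃; P₄ = P₃·(V₃/V₄) = 420.2 kPa.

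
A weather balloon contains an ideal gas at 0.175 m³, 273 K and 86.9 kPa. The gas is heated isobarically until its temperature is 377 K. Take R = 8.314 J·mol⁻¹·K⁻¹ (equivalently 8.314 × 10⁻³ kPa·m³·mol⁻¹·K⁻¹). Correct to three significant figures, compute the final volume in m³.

Isobaric, so V/T is constant: P₂ = P₁; V₂ = V₁·(T₂/T₁) = 0.2417 m³.

V₂ ≈ 0.242 m³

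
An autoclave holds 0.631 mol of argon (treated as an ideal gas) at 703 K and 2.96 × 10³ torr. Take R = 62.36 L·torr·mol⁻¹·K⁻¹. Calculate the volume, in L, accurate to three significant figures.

V ≈ 9.35 L

PV = nRT ⇒ V = nRT/P = (0.631 × 62.36 × 703) / 2.96e+03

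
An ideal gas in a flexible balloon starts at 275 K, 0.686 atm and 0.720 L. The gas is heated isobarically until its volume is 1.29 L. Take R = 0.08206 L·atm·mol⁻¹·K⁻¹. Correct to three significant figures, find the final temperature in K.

Isobaric, so V/T is constant: P₂ = P₁; T₂ = T₁·(V₂/V₁) = 492.7 K.

T₂ ≈ 493 K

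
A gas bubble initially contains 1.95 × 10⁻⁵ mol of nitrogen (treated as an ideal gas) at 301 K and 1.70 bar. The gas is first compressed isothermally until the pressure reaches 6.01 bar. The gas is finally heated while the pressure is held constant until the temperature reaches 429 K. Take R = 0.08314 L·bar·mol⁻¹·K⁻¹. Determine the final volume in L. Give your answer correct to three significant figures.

From PV = nRT: V₁ = nRT₁/P₁ = 0.0002871 L.
T constant ⇒ Boyle's law P V = const: T₂ = T₁; V₂ = V₁·(P₁/P₂) = 8.120e-05 L.
Isobaric, so V/T is constant: P₃ = P₂; V₃ = V₂·(T₃/T₂) = 0.0001157 L.

V₃ ≈ 0.000116 L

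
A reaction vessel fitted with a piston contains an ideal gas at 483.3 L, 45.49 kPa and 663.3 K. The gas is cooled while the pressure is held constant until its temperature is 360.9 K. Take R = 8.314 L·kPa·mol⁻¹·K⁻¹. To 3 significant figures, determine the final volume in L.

P constant ⇒ V ∝ T: P₂ = P₁; V₂ = V₁·(T₂/T₁) = 263.0 L.

V₂ ≈ 263 L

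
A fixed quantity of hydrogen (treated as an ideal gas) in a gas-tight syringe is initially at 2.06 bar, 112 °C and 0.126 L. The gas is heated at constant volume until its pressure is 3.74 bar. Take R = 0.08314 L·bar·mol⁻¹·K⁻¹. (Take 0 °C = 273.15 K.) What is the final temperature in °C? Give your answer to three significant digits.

T₂ ≈ 426 °C

Convert: T₁ = 385.1 K.
Isochoric, so P/T is constant: V₂ = V₁; T₂ = T₁·(P₂/P₁) = 699.3 K.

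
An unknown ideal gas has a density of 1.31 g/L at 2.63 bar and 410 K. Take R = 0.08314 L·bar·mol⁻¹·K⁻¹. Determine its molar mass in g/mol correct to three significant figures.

ρ = PM/(RT) ⇒ M = ρRT/P = (1.31 × 0.08314 × 410.0) / 2.63

M ≈ 17.0 g/mol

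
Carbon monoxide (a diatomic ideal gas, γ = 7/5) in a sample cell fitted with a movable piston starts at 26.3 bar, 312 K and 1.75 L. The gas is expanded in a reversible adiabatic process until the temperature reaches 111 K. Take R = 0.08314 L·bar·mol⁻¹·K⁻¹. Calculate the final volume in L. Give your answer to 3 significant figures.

Reversible adiabatic, γ = 7/5: P₂ = P₁·(T₂/T₁)^(γ/(γ−1)) = 0.7064 bar; V₂ = V₁·(T₁/T₂)^(1/(γ−1)) = 23.18 L.

V₂ ≈ 23.2 L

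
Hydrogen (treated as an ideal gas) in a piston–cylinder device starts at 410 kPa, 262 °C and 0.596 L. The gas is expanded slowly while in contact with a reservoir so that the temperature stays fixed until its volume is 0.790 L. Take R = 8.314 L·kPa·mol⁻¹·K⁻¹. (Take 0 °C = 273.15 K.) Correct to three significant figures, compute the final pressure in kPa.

Convert: T₁ = 535.1 K.
Isothermal, so P V is constant: T₂ = T₁; P₂ = P₁·(V₁/V₂) = 309.3 kPa.

P₂ ≈ 309 kPa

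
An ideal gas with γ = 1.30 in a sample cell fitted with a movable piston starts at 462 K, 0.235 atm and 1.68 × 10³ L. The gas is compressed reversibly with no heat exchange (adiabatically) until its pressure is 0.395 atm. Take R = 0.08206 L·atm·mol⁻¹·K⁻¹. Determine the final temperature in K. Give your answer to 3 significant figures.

T₂ ≈ 521 K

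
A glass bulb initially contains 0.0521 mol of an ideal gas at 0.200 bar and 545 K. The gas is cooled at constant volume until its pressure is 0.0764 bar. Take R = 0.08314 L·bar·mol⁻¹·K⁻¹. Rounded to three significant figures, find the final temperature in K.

From PV = nRT: V₁ = nRT₁/P₁ = 11.80 L.
V constant ⇒ P ∝ T: V₂ = V₁; T₂ = T₁·(P₂/P₁) = 208.2 K.

T₂ ≈ 208 K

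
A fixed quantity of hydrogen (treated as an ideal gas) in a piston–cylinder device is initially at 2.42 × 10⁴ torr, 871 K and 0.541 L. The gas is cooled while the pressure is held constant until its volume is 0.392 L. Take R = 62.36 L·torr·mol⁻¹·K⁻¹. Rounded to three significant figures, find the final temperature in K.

T₂ ≈ 631 K

P constant ⇒ V ∝ T: P₂ = P₁; T₂ = T₁·(V₂/V₁) = 631.1 K.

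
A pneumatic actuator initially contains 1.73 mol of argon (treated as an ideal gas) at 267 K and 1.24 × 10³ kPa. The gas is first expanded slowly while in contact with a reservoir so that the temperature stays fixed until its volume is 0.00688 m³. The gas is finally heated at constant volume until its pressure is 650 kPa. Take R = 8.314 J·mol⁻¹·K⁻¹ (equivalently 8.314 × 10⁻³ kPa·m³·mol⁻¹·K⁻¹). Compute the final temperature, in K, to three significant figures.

T₃ ≈ 311 K

From PV = nRT: V₁ = nRT₁/P₁ = 0.003097 m³.
T constant ⇒ Boyle's law P V = const: T₂ = T₁; P₂ = P₁·(V₁/V₂) = 558.2 kPa.
V constant ⇒ P ∝ T: V₃ = V₂; T₃ = T₂·(P₃/P₂) = 310.9 K.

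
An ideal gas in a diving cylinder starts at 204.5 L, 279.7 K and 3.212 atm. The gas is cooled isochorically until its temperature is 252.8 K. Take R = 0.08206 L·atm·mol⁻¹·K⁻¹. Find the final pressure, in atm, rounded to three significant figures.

P₂ ≈ 2.90 atm

V constant ⇒ P ∝ T: V₂ = V₁; P₂ = P₁·(T₂/T₁) = 2.903 atm.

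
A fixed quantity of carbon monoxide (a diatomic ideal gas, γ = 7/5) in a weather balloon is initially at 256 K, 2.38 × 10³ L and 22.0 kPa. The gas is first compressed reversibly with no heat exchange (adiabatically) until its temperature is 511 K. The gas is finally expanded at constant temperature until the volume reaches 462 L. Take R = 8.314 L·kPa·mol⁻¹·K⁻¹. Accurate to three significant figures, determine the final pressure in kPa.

P₃ ≈ 226 kPa

Adiabatic (γ = 7/5), T V^(γ−1) and P V^γ constant: P₂ = P₁·(T₂/T₁)^(γ/(γ−1)) = 247.2 kPa; V₂ = V₁·(T₁/T₂)^(1/(γ−1)) = 422.8 L.
T constant ⇒ Boyle's law P V = const: T₃ = T₂; P₃ = P₂·(V₂/V₃) = 226.2 kPa.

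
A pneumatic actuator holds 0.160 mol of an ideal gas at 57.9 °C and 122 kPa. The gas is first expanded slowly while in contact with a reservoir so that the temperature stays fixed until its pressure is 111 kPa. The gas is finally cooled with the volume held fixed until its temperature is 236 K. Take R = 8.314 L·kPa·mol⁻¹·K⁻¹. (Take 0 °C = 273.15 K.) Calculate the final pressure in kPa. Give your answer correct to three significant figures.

P₃ ≈ 79.1 kPa

Convert: T₁ = 331.0 K.
From PV = nRT: V₁ = nRT₁/P₁ = 3.610 L.
Isothermal, so P V is constant: T₂ = T₁; V₂ = V₁·(P₁/P₂) = 3.967 L.
V constant ⇒ P ∝ T: V₃ = V₂; P₃ = P₂·(T₃/T₂) = 79.13 kPa.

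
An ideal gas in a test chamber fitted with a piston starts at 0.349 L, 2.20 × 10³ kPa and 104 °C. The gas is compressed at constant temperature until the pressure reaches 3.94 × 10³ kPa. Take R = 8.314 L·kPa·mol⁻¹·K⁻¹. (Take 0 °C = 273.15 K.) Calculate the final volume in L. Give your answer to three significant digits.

V₂ ≈ 0.195 L

Convert: T₁ = 377.1 K.
Isothermal, so P V is constant: T₂ = T₁; V₂ = V₁·(P₁/P₂) = 0.1949 L.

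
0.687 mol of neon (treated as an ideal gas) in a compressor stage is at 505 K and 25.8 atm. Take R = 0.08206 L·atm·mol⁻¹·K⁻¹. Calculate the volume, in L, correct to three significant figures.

PV = nRT ⇒ V = nRT/P = (0.687 × 0.08206 × 505) / 25.8

V ≈ 1.10 L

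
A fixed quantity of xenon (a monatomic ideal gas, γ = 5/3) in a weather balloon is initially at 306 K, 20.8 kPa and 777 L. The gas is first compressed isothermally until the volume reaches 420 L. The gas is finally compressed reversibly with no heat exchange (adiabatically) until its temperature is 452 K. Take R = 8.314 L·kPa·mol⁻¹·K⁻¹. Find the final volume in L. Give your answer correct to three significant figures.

Isothermal, so P V is constant: T₂ = T₁; P₂ = P₁·(V₁/V₂) = 38.48 kPa.
Adiabatic (γ = 5/3), T V^(γ−1) and P V^γ constant: P₃ = P₂·(T₃/T₂)^(γ/(γ−1)) = 102.0 kPa; V₃ = V₂·(T₂/T₃)^(1/(γ−1)) = 234.0 L.

V₃ ≈ 234 L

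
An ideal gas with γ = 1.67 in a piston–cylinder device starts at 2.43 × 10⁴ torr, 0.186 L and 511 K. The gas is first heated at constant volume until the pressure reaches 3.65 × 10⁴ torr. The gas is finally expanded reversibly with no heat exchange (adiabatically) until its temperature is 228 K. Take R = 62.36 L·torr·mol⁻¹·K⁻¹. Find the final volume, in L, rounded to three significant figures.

V constant ⇒ P ∝ T: V₂ = V₁; T₂ = T₁·(P₂/P₁) = 767.6 K.
Reversible adiabatic, γ = 1.67: P₃ = P₂·(T₃/T₂)^(γ/(γ−1)) = 1771 torr; V₃ = V₂·(T₂/T₃)^(1/(γ−1)) = 1.139 L.

V₃ ≈ 1.14 L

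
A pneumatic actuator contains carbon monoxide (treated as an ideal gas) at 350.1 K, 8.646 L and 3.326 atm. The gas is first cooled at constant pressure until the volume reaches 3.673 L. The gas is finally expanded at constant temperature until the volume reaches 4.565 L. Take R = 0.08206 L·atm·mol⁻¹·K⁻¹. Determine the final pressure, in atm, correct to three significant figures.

Isobaric, so V/T is constant: P₂ = P₁; T₂ = T₁·(V₂/V₁) = 148.7 K.
T constant ⇒ Boyle's law P V = const: T₃ = T₂; P₃ = P₂·(V₂/V₃) = 2.676 atm.

P₃ ≈ 2.68 atm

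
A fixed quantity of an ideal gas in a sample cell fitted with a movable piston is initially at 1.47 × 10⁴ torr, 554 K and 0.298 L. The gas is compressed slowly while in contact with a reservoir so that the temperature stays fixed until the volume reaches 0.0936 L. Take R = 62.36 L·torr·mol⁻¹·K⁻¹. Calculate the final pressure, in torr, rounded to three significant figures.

Isothermal, so P V is constant: T₂ = T₁; P₂ = P₁·(V₁/V₂) = 4.680e+04 torr.

P₂ ≈ 4.68e+04 torr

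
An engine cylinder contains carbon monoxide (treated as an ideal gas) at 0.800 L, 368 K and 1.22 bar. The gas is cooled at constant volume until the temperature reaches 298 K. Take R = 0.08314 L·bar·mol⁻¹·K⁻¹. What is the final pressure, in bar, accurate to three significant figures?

V constant ⇒ P ∝ T: V₂ = V₁; P₂ = P₁·(T₂/T₁) = 0.9879 bar.

P₂ ≈ 0.988 bar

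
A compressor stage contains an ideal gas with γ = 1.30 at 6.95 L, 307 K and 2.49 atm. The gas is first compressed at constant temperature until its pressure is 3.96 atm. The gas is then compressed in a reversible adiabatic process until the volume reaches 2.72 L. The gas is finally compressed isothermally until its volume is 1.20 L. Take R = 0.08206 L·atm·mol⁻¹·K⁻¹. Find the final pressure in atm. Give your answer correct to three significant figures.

P₄ ≈ 16.6 atm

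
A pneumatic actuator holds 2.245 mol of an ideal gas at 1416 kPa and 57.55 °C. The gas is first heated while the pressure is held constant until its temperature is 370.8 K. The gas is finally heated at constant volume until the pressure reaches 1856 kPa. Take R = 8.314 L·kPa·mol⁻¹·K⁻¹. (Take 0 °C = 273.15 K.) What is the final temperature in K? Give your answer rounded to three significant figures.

Convert: T₁ = 330.7 K.
From PV = nRT: V₁ = nRT₁/P₁ = 4.359 L.
P constant ⇒ V ∝ T: P₂ = P₁; V₂ = V₁·(T₂/T₁) = 4.888 L.
V constant ⇒ P ∝ T: V₃ = V₂; T₃ = T₂·(P₃/P₂) = 486.0 K.

T₃ ≈ 486 K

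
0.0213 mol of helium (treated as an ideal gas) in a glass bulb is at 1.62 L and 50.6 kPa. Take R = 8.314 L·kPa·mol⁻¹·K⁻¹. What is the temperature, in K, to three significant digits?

T ≈ 463 K

PV = nRT ⇒ T = PV/(nR) = (50.6 × 1.62) / (0.0213 × 8.314)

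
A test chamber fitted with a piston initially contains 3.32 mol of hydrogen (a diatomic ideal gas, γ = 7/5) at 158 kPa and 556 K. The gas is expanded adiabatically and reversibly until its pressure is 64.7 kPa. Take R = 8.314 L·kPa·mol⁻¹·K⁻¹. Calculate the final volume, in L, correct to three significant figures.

V₂ ≈ 184 L

From PV = nRT: V₁ = nRT₁/P₁ = 97.13 L.
Reversible adiabatic, γ = 7/5: T₂ = T₁·(P₂/P₁)^((γ−1)/γ) = 430.8 K; V₂ = V₁·(P₁/P₂)^(1/γ) = 183.8 L.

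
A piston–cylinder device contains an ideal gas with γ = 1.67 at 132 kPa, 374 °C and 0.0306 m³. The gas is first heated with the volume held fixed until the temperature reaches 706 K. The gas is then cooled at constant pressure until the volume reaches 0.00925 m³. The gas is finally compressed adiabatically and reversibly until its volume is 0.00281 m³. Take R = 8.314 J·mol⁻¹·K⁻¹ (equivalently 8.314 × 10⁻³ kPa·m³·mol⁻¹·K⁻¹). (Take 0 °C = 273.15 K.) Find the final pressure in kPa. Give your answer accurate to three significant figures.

Convert: T₁ = 647.1 K.
V constant ⇒ P ∝ T: V₂ = V₁; P₂ = P₁·(T₂/T₁) = 144.0 kPa.
P constant ⇒ V ∝ T: P₃ = P₂; T₃ = T₂·(V₃/V₂) = 213.4 K.
Adiabatic (γ = 1.67), T V^(γ−1) and P V^γ constant: T₄ = T₃·(V₃/V₄)^(γ−1) = 474.1 K; P₄ = P₃·(V₃/V₄)^γ = 1053 kPa.

P₄ ≈ 1.05e+03 kPa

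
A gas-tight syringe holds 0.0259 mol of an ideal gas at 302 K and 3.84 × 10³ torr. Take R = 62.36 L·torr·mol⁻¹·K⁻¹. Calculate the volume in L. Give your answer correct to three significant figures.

V ≈ 0.127 L

PV = nRT ⇒ V = nRT/P = (0.0259 × 62.36 × 302) / 3.84e+03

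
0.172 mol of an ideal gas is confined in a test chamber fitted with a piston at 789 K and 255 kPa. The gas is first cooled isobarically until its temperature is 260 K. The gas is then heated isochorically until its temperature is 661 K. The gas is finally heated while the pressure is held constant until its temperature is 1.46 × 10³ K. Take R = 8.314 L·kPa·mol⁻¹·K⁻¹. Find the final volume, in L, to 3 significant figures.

V₄ ≈ 3.22 L

From PV = nRT: V₁ = nRT₁/P₁ = 4.425 L.
P constant ⇒ V ∝ T: P₂ = P₁; V₂ = V₁·(T₂/T₁) = 1.458 L.
V constant ⇒ P ∝ T: V₃ = V₂; P₃ = P₂·(T₃/T₂) = 648.3 kPa.
Isobaric, so V/T is constant: P₄ = P₃; V₄ = V₃·(T₄/T₃) = 3.220 L.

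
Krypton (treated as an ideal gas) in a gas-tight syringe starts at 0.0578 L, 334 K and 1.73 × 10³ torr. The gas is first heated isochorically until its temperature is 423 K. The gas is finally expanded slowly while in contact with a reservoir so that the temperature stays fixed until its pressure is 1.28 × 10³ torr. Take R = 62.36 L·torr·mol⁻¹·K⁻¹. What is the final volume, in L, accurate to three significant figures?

V₃ ≈ 0.0989 L

V constant ⇒ P ∝ T: V₂ = V₁; P₂ = P₁·(T₂/T₁) = 2191 torr.
Isothermal, so P V is constant: T₃ = T₂; V₃ = V₂·(P₂/P₃) = 0.09894 L.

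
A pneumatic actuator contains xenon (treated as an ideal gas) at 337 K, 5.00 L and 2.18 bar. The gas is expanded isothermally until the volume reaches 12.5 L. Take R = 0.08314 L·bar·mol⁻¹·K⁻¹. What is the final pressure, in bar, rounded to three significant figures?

Isothermal, so P V is constant: T₂ = T₁; P₂ = P₁·(V₁/V₂) = 0.8720 bar.

P₂ ≈ 0.872 bar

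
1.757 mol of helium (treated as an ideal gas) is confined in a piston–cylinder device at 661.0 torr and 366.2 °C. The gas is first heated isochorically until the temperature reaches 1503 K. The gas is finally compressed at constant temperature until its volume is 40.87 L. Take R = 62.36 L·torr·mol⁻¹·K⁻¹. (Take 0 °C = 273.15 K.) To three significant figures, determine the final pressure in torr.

P₃ ≈ 4.03e+03 torr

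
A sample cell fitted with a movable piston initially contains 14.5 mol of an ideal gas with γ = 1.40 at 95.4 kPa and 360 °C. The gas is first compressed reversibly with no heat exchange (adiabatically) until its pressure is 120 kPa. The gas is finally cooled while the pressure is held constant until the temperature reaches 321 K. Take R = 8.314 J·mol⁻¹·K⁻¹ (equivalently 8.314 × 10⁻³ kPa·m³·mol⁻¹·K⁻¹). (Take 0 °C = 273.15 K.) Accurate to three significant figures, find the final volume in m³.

Convert: T₁ = 633.1 K.
From PV = nRT: V₁ = nRT₁/P₁ = 0.8001 m³.
Adiabatic (γ = 1.40), T V^(γ−1) and P V^γ constant: T₂ = T₁·(P₂/P₁)^((γ−1)/γ) = 676.0 K; V₂ = V₁·(P₁/P₂)^(1/γ) = 0.6792 m³.
P constant ⇒ V ∝ T: P₃ = P₂; V₃ = V₂·(T₃/T₂) = 0.3225 m³.

V₃ ≈ 0.322 m³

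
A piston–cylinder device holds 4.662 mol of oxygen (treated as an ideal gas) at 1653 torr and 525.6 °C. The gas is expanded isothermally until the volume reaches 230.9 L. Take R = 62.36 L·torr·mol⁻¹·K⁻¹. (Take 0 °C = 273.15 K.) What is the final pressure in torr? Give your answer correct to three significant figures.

P₂ ≈ 1.01e+03 torr

Convert: T₁ = 798.8 K.
From PV = nRT: V₁ = nRT₁/P₁ = 140.5 L.
T constant ⇒ Boyle's law P V = const: T₂ = T₁; P₂ = P₁·(V₁/V₂) = 1006 torr.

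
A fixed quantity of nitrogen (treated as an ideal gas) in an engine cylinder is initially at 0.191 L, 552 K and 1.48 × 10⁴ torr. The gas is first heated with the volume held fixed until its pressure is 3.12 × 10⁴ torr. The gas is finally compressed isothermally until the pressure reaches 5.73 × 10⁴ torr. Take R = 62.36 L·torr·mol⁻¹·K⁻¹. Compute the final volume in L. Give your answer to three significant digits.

V₃ ≈ 0.104 L

Isochoric, so P/T is constant: V₂ = V₁; T₂ = T₁·(P₂/P₁) = 1164 K.
Isothermal, so P V is constant: T₃ = T₂; V₃ = V₂·(P₂/P₃) = 0.1040 L.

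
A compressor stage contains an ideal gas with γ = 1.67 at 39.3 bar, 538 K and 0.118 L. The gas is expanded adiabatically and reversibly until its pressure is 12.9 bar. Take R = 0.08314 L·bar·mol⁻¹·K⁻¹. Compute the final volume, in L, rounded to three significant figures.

Adiabatic (γ = 1.67), T V^(γ−1) and P V^γ constant: T₂ = T₁·(P₂/P₁)^((γ−1)/γ) = 344.1 K; V₂ = V₁·(P₁/P₂)^(1/γ) = 0.2299 L.

V₂ ≈ 0.230 L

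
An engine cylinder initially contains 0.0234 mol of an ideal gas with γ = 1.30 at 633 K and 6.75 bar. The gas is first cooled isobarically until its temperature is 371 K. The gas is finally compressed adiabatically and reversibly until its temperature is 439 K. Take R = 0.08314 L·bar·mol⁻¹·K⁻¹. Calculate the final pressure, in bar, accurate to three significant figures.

From PV = nRT: V₁ = nRT₁/P₁ = 0.1824 L.
P constant ⇒ V ∝ T: P₂ = P₁; V₂ = V₁·(T₂/T₁) = 0.1069 L.
Reversible adiabatic, γ = 1.30: P₃ = P₂·(T₃/T₂)^(γ/(γ−1)) = 14.00 bar; V₃ = V₂·(T₂/T₃)^(1/(γ−1)) = 0.06102 L.

P₃ ≈ 14.0 bar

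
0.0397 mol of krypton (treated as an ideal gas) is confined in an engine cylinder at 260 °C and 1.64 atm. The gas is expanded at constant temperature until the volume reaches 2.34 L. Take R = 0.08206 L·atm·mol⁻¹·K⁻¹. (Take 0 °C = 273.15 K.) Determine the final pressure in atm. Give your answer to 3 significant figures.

P₂ ≈ 0.742 atm

Convert: T₁ = 533.1 K.
From PV = nRT: V₁ = nRT₁/P₁ = 1.059 L.
T constant ⇒ Boyle's law P V = const: T₂ = T₁; P₂ = P₁·(V₁/V₂) = 0.7423 atm.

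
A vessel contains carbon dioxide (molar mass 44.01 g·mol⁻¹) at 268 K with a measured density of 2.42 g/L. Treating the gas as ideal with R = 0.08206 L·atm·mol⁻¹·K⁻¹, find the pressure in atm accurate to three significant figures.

P ≈ 1.21 atm

ρ = PM/(RT) ⇒ P = ρRT/M = (2.42 × 0.08206 × 268.0) / 44.01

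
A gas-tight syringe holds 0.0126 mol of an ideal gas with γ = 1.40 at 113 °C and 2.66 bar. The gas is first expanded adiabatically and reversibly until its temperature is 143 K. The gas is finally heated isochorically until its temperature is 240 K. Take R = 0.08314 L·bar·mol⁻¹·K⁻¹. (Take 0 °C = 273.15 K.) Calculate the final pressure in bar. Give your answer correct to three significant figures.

P₃ ≈ 0.138 bar

Convert: T₁ = 386.1 K.
From PV = nRT: V₁ = nRT₁/P₁ = 0.1521 L.
Adiabatic (γ = 1.40), T V^(γ−1) and P V^γ constant: P₂ = P₁·(T₂/T₁)^(γ/(γ−1)) = 0.08221 bar; V₂ = V₁·(T₁/T₂)^(1/(γ−1)) = 1.822 L.
Isochoric, so P/T is constant: V₃ = V₂; P₃ = P₂·(T₃/T₂) = 0.1380 bar.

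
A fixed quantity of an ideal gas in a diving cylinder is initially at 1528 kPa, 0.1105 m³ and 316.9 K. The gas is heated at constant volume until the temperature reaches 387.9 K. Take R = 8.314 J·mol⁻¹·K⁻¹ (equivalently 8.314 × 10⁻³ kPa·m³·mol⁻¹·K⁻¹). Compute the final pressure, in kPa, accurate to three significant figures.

P₂ ≈ 1.87e+03 kPa

Isochoric, so P/T is constant: V₂ = V₁; P₂ = P₁·(T₂/T₁) = 1870 kPa.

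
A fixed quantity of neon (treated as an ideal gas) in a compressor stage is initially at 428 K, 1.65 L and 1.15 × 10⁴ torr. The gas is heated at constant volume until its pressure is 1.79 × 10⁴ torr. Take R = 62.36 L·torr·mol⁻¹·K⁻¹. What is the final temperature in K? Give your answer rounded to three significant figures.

T₂ ≈ 666 K

Isochoric, so P/T is constant: V₂ = V₁; T₂ = T₁·(P₂/P₁) = 666.2 K.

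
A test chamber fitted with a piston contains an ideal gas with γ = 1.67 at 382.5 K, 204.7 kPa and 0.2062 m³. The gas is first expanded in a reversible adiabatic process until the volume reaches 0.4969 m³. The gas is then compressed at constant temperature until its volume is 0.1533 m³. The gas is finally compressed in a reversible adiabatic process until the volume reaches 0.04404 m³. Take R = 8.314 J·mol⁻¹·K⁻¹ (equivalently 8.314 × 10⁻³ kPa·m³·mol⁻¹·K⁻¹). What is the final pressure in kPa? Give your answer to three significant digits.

P₄ ≈ 1.23e+03 kPa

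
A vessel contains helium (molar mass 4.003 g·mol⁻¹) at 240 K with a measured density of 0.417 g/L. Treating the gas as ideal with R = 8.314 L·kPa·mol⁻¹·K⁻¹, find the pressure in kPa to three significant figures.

P ≈ 208 kPa

ρ = PM/(RT) ⇒ P = ρRT/M = (0.417 × 8.314 × 240.0) / 4.003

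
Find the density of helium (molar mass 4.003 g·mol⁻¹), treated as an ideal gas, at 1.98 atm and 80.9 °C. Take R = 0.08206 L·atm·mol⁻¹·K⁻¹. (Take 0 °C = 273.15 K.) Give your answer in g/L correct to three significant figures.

ρ = PM/(RT) = (1.98 × 4.003) / (0.08206 × 354.0)

ρ ≈ 0.273 g/L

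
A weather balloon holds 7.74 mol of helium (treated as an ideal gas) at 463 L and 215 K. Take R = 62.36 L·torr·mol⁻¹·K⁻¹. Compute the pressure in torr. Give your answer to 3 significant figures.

PV = nRT ⇒ P = nRT/V = (7.74 × 62.36 × 215) / 463

P ≈ 224 torr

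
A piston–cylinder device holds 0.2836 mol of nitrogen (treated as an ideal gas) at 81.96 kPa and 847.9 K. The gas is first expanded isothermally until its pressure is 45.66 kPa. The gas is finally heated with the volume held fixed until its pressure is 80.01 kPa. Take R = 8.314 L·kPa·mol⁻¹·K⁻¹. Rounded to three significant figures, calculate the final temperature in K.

T₃ ≈ 1.49e+03 K

From PV = nRT: V₁ = nRT₁/P₁ = 24.39 L.
T constant ⇒ Boyle's law P V = const: T₂ = T₁; V₂ = V₁·(P₁/P₂) = 43.78 L.
Isochoric, so P/T is constant: V₃ = V₂; T₃ = T₂·(P₃/P₂) = 1486 K.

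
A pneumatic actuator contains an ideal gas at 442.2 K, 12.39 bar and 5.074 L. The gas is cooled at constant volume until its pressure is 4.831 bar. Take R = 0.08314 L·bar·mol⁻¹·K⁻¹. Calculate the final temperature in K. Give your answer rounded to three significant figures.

T₂ ≈ 172 K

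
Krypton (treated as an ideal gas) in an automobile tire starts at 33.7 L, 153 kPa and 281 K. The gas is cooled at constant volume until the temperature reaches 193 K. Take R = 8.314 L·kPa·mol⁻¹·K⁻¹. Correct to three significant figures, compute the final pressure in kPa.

P₂ ≈ 105 kPa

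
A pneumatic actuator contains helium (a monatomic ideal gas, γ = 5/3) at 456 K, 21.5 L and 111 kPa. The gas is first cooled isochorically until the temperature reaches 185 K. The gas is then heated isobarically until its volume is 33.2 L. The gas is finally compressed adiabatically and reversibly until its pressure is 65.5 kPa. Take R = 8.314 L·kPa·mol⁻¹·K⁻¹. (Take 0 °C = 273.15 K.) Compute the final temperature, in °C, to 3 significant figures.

Isochoric, so P/T is constant: V₂ = V₁; P₂ = P₁·(T₂/T₁) = 45.03 kPa.
P constant ⇒ V ∝ T: P₃ = P₂; T₃ = T₂·(V₃/V₂) = 285.7 K.
Reversible adiabatic, γ = 5/3: T₄ = T₃·(P₄/P₃)^((γ−1)/γ) = 331.9 K; V₄ = V₃·(P₃/P₄)^(1/γ) = 26.52 L.

T₄ ≈ 58.7 °C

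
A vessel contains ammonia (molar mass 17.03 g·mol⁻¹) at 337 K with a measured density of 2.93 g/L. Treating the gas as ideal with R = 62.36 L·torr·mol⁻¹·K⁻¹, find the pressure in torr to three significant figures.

P ≈ 3.62e+03 torr

ρ = PM/(RT) ⇒ P = ρRT/M = (2.93 × 62.36 × 337.0) / 17.03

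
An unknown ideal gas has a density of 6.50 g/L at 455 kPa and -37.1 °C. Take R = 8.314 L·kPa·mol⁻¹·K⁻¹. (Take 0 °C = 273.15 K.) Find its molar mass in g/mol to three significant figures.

ρ = PM/(RT) ⇒ M = ρRT/P = (6.50 × 8.314 × 236.0) / 455

M ≈ 28.0 g/mol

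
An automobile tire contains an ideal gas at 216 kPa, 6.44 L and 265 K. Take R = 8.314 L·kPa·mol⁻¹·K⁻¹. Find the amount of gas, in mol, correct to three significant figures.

n ≈ 0.631 mol

PV = nRT ⇒ n = PV/(RT) = (216 × 6.44) / (8.314 × 265)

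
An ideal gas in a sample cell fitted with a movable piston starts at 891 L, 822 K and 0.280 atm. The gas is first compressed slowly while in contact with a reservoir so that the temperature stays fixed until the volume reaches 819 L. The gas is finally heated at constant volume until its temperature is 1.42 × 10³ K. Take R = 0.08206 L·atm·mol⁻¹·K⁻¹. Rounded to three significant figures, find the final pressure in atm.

P₃ ≈ 0.526 atm

T constant ⇒ Boyle's law P V = const: T₂ = T₁; P₂ = P₁·(V₁/V₂) = 0.3046 atm.
V constant ⇒ P ∝ T: V₃ = V₂; P₃ = P₂·(T₃/T₂) = 0.5262 atm.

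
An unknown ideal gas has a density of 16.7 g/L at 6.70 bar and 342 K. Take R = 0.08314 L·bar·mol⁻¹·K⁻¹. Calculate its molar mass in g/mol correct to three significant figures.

ρ = PM/(RT) ⇒ M = ρRT/P = (16.7 × 0.08314 × 342.0) / 6.70

M ≈ 70.9 g/mol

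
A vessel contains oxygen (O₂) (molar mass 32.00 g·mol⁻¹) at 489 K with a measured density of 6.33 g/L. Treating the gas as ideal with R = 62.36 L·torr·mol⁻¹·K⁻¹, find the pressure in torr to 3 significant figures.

ρ = PM/(RT) ⇒ P = ρRT/M = (6.33 × 62.36 × 489.0) / 32.00

P ≈ 6.03e+03 torr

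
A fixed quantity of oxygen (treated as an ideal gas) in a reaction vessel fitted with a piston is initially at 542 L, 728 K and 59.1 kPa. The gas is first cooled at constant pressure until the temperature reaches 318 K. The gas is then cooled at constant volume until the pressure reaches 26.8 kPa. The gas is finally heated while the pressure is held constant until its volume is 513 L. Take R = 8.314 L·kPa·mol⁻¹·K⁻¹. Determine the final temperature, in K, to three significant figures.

Isobaric, so V/T is constant: P₂ = P₁; V₂ = V₁·(T₂/T₁) = 236.8 L.
Isochoric, so P/T is constant: V₃ = V₂; T₃ = T₂·(P₃/P₂) = 144.2 K.
Isobaric, so V/T is constant: P₄ = P₃; T₄ = T₃·(V₄/V₃) = 312.5 K.

T₄ ≈ 312 K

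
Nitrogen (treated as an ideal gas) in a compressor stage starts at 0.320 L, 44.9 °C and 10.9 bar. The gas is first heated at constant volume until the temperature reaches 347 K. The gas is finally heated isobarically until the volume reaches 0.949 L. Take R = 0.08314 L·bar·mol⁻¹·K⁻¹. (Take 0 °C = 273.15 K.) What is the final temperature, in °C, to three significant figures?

T₃ ≈ 756 °C

Convert: T₁ = 318.0 K.
Isochoric, so P/T is constant: V₂ = V₁; P₂ = P₁·(T₂/T₁) = 11.89 bar.
P constant ⇒ V ∝ T: P₃ = P₂; T₃ = T₂·(V₃/V₂) = 1029 K.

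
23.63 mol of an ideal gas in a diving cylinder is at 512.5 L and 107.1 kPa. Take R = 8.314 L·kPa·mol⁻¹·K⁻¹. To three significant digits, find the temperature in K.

T ≈ 279 K

PV = nRT ⇒ T = PV/(nR) = (107.1 × 512.5) / (23.63 × 8.314)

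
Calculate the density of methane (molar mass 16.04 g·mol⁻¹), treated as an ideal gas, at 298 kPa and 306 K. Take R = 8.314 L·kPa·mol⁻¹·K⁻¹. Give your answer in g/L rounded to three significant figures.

ρ = PM/(RT) = (298 × 16.04) / (8.314 × 306.0)

ρ ≈ 1.88 g/L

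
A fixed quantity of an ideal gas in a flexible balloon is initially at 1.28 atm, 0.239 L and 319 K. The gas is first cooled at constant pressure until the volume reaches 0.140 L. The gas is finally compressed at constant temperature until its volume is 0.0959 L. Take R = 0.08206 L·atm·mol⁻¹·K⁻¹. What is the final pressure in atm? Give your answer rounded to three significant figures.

P₃ ≈ 1.87 atm

P constant ⇒ V ∝ T: P₂ = P₁; T₂ = T₁·(V₂/V₁) = 186.9 K.
T constant ⇒ Boyle's law P V = const: T₃ = T₂; P₃ = P₂·(V₂/V₃) = 1.869 atm.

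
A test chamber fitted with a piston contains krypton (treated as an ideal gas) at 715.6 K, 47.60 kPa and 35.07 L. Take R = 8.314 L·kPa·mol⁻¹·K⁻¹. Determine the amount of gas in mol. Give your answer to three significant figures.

n ≈ 0.281 mol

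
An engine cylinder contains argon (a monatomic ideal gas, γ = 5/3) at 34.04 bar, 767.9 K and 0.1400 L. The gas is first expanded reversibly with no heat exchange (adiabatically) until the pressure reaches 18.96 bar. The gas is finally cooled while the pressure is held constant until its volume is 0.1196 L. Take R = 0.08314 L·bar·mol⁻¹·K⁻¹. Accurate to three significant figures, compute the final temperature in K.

Reversible adiabatic, γ = 5/3: T₂ = T₁·(P₂/P₁)^((γ−1)/γ) = 607.6 K; V₂ = V₁·(P₁/P₂)^(1/γ) = 0.1989 L.
Isobaric, so V/T is constant: P₃ = P₂; T₃ = T₂·(V₃/V₂) = 365.4 K.

T₃ ≈ 365 K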